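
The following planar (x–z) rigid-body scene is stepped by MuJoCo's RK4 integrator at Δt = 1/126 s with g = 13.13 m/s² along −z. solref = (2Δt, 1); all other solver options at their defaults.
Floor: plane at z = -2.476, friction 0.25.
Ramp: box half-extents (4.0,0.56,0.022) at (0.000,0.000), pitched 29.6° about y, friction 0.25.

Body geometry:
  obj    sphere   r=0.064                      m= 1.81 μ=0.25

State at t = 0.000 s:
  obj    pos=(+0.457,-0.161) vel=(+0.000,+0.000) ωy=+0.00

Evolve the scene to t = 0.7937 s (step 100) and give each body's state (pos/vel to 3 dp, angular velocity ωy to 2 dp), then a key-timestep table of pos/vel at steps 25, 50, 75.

State at t = 0.7937 s:
  obj    pos=(+1.726,-0.882) vel=(+3.197,-1.816) ωy=+57.42

Key-timestep trajectory:
   step    t(s)  obj.x    obj.z    obj.vx   obj.vz 
     25  0.1984   +0.537  -0.206  +0.800  -0.454
     50  0.3968   +0.774  -0.341  +1.599  -0.908
     75  0.5952   +1.171  -0.566  +2.398  -1.362


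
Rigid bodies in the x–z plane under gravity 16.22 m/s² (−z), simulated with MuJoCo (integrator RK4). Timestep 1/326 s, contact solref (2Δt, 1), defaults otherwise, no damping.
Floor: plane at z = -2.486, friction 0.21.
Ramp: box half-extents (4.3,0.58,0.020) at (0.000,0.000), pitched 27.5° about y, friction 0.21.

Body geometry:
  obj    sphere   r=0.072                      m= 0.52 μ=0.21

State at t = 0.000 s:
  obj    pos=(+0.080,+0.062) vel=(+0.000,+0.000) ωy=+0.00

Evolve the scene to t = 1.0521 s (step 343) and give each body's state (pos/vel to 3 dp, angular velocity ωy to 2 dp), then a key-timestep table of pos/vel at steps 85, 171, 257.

State at t = 1.0521 s:
  obj    pos=(+2.707,-1.305) vel=(+4.993,-2.599) ωy=+78.16

Key-timestep trajectory:
   step    t(s)  obj.x    obj.z    obj.vx   obj.vz 
     85  0.2607   +0.241  -0.022  +1.238  -0.644
    171  0.5245   +0.733  -0.278  +2.489  -1.296
    257  0.7883   +1.555  -0.706  +3.741  -1.948


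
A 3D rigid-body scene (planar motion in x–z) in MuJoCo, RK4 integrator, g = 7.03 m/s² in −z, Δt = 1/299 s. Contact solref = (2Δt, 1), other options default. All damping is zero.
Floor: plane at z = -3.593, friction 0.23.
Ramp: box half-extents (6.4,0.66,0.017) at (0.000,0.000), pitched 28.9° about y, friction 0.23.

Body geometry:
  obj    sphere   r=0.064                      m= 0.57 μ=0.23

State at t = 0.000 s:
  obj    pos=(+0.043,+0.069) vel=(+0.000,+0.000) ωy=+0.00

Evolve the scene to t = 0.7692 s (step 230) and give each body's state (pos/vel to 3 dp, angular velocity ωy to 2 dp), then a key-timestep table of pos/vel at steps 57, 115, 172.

State at t = 0.7692 s:
  obj    pos=(+0.672,-0.278) vel=(+1.634,-0.902) ωy=+29.16

Key-timestep trajectory:
   step    t(s)  obj.x    obj.z    obj.vx   obj.vz 
     57  0.1906   +0.082  +0.047  +0.405  -0.224
    115  0.3846   +0.200  -0.018  +0.817  -0.451
    172  0.5753   +0.395  -0.125  +1.222  -0.675


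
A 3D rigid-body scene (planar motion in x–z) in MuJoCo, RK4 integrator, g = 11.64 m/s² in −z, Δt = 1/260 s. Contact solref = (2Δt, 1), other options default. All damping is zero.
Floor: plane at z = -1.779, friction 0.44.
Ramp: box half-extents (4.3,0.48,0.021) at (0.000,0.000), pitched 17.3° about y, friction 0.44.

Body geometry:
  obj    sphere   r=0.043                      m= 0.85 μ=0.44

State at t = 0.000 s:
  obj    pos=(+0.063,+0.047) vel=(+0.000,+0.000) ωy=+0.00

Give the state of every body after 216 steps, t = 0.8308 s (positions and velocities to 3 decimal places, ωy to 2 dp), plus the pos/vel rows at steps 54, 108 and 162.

State at t = 0.8308 s:
  obj    pos=(+0.878,-0.206) vel=(+1.961,-0.611) ωy=+47.76

Key-timestep trajectory:
   step    t(s)  obj.x    obj.z    obj.vx   obj.vz 
     54  0.2077   +0.114  +0.032  +0.490  -0.153
    108  0.4154   +0.267  -0.016  +0.981  -0.305
    162  0.6231   +0.521  -0.095  +1.471  -0.458


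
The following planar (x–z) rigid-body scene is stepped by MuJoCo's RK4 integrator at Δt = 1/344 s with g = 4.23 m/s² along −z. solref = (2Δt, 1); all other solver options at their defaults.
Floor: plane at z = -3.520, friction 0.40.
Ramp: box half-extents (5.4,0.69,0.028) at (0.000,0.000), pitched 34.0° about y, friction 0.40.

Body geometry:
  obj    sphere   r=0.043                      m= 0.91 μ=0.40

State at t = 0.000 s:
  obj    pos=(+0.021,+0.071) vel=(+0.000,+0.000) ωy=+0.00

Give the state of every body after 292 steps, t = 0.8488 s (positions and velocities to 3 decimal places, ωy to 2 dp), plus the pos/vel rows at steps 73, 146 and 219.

State at t = 0.8488 s:
  obj    pos=(+0.526,-0.269) vel=(+1.189,-0.802) ωy=+33.35

Key-timestep trajectory:
   step    t(s)  obj.x    obj.z    obj.vx   obj.vz 
     73  0.2122   +0.053  +0.050  +0.297  -0.201
    146  0.4244   +0.147  -0.014  +0.595  -0.401
    219  0.6366   +0.305  -0.120  +0.892  -0.601


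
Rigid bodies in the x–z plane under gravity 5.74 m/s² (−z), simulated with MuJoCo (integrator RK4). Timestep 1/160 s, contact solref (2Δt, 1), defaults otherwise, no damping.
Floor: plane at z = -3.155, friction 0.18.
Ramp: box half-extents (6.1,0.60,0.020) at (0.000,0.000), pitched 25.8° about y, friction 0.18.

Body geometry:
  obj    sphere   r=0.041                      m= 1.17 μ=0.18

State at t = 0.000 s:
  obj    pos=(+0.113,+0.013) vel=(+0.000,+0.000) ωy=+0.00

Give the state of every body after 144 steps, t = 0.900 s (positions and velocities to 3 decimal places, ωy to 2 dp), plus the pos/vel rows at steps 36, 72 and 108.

State at t = 0.900 s:
  obj    pos=(+0.764,-0.302) vel=(+1.446,-0.699) ωy=+39.16

Key-timestep trajectory:
   step    t(s)  obj.x    obj.z    obj.vx   obj.vz 
     36  0.2250   +0.154  -0.007  +0.362  -0.175
     72  0.4500   +0.276  -0.066  +0.723  -0.350
    108  0.6750   +0.479  -0.164  +1.085  -0.524


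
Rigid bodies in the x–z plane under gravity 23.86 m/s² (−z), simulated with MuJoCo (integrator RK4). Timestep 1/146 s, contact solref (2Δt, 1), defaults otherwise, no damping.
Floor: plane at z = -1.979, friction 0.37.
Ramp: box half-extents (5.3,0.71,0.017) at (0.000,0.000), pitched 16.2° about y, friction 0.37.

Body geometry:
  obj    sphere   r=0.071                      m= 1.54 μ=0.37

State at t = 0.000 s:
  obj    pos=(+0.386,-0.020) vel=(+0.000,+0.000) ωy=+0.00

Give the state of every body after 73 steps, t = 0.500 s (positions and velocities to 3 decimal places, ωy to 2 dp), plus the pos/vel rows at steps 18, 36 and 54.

State at t = 0.500 s:
  obj    pos=(+0.957,-0.186) vel=(+2.283,-0.663) ωy=+33.47

Key-timestep trajectory:
   step    t(s)  obj.x    obj.z    obj.vx   obj.vz 
     18  0.1233   +0.421  -0.031  +0.563  -0.163
     36  0.2466   +0.525  -0.061  +1.126  -0.327
     54  0.3699   +0.698  -0.111  +1.689  -0.491


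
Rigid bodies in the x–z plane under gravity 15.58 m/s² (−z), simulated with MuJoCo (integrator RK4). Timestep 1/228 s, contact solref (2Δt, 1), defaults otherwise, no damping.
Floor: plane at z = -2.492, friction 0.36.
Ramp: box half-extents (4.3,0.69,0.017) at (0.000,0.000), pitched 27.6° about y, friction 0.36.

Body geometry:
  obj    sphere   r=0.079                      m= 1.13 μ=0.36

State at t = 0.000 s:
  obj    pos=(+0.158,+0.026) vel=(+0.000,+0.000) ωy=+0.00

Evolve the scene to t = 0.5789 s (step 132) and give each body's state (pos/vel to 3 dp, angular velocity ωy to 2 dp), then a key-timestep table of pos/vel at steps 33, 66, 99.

State at t = 0.5789 s:
  obj    pos=(+0.924,-0.375) vel=(+2.645,-1.383) ωy=+37.77

Key-timestep trajectory:
   step    t(s)  obj.x    obj.z    obj.vx   obj.vz 
     33  0.1447   +0.206  +0.001  +0.662  -0.346
     66  0.2895   +0.349  -0.074  +1.323  -0.692
     99  0.4342   +0.589  -0.199  +1.984  -1.037


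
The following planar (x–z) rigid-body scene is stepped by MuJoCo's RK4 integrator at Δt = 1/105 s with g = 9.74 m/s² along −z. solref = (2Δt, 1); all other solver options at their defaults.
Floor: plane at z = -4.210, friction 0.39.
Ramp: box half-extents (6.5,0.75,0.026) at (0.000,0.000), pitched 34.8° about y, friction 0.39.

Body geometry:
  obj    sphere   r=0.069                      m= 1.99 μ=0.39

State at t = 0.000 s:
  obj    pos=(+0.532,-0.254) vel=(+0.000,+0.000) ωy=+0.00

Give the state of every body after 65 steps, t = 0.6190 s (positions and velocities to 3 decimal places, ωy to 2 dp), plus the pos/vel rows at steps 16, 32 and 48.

State at t = 0.6190 s:
  obj    pos=(+1.157,-0.688) vel=(+2.018,-1.403) ωy=+35.60

Key-timestep trajectory:
   step    t(s)  obj.x    obj.z    obj.vx   obj.vz 
     16  0.1524   +0.570  -0.280  +0.497  -0.345
     32  0.3048   +0.684  -0.359  +0.994  -0.691
     48  0.4571   +0.873  -0.491  +1.491  -1.036


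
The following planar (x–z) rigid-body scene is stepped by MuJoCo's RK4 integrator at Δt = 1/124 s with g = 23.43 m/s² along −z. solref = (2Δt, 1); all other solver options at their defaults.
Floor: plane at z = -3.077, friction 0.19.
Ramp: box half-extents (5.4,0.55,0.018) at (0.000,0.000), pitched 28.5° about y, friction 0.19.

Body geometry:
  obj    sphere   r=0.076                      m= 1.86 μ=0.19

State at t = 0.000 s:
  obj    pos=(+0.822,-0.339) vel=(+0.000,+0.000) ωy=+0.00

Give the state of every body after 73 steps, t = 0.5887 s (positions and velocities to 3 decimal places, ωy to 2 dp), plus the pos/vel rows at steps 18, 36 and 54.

State at t = 0.5887 s:
  obj    pos=(+2.039,-1.000) vel=(+4.132,-2.244) ωy=+61.81

Key-timestep trajectory:
   step    t(s)  obj.x    obj.z    obj.vx   obj.vz 
     18  0.1452   +0.896  -0.380  +1.020  -0.554
     36  0.2903   +1.118  -0.500  +2.038  -1.107
     54  0.4355   +1.488  -0.701  +3.057  -1.660


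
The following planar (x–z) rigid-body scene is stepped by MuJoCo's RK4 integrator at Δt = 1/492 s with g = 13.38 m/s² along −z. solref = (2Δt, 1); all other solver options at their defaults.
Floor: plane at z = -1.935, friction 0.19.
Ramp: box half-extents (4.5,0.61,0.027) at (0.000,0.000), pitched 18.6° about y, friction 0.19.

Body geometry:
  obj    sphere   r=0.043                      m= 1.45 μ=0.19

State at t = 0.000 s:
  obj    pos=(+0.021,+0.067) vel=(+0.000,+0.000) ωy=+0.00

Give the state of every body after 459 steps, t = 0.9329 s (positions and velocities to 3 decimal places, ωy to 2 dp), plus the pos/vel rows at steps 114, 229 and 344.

State at t = 0.9329 s:
  obj    pos=(+1.278,-0.356) vel=(+2.695,-0.907) ωy=+66.13

Key-timestep trajectory:
   step    t(s)  obj.x    obj.z    obj.vx   obj.vz 
    114  0.2317   +0.099  +0.041  +0.669  -0.225
    229  0.4654   +0.334  -0.039  +1.345  -0.453
    344  0.6992   +0.727  -0.171  +2.020  -0.680


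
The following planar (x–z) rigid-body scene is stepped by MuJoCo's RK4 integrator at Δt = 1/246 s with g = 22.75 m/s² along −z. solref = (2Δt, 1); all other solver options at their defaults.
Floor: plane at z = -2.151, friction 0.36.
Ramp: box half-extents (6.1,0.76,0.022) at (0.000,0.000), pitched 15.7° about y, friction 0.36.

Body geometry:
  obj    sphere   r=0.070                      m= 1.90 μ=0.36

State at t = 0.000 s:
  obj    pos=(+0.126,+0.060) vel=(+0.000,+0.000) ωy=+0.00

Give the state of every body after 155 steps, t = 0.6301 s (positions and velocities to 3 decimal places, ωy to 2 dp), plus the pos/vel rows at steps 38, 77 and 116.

State at t = 0.6301 s:
  obj    pos=(+0.966,-0.176) vel=(+2.667,-0.750) ωy=+39.57

Key-timestep trajectory:
   step    t(s)  obj.x    obj.z    obj.vx   obj.vz 
     38  0.1545   +0.177  +0.046  +0.654  -0.184
     77  0.3130   +0.333  +0.002  +1.325  -0.372
    116  0.4715   +0.597  -0.072  +1.996  -0.561


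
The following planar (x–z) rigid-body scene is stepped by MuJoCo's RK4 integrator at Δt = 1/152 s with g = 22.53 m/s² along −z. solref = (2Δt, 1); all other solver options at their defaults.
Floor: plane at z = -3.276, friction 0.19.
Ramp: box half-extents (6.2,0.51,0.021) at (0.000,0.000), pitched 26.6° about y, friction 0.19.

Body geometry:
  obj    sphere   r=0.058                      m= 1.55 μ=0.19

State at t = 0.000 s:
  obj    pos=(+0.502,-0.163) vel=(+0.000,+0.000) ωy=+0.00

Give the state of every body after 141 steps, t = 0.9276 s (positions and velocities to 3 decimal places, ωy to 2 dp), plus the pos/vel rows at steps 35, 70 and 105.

State at t = 0.9276 s:
  obj    pos=(+3.275,-1.552) vel=(+5.977,-2.993) ωy=+115.20

Key-timestep trajectory:
   step    t(s)  obj.x    obj.z    obj.vx   obj.vz 
     35  0.2303   +0.673  -0.249  +1.484  -0.743
     70  0.4605   +1.186  -0.505  +2.968  -1.486
    105  0.6908   +2.040  -0.933  +4.451  -2.229


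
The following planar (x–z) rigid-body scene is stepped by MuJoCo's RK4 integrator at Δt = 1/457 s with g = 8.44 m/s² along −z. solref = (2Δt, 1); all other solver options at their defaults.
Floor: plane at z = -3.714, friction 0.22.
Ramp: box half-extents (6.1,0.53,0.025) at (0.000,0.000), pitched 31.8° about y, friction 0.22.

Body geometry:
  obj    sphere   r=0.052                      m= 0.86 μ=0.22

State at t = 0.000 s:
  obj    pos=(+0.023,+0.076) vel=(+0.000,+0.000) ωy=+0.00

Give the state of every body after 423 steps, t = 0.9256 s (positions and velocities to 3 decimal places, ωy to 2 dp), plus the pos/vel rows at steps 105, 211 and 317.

State at t = 0.9256 s:
  obj    pos=(+1.180,-0.641) vel=(+2.499,-1.550) ωy=+56.54

Key-timestep trajectory:
   step    t(s)  obj.x    obj.z    obj.vx   obj.vz 
    105  0.2298   +0.094  +0.032  +0.620  -0.385
    211  0.4617   +0.311  -0.102  +1.247  -0.773
    317  0.6937   +0.673  -0.327  +1.873  -1.161


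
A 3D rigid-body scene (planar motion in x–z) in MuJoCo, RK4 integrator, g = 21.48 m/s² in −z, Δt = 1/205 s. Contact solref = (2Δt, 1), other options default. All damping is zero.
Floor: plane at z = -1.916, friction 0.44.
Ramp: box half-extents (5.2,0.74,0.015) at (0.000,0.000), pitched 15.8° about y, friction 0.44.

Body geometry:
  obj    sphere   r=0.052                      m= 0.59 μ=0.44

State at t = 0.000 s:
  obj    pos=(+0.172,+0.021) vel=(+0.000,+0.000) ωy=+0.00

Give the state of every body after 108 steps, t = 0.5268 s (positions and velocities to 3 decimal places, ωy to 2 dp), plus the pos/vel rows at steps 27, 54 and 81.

State at t = 0.5268 s:
  obj    pos=(+0.730,-0.137) vel=(+2.118,-0.599) ωy=+42.31

Key-timestep trajectory:
   step    t(s)  obj.x    obj.z    obj.vx   obj.vz 
     27  0.1317   +0.207  +0.011  +0.530  -0.150
     54  0.2634   +0.312  -0.019  +1.059  -0.300
     81  0.3951   +0.486  -0.068  +1.588  -0.449


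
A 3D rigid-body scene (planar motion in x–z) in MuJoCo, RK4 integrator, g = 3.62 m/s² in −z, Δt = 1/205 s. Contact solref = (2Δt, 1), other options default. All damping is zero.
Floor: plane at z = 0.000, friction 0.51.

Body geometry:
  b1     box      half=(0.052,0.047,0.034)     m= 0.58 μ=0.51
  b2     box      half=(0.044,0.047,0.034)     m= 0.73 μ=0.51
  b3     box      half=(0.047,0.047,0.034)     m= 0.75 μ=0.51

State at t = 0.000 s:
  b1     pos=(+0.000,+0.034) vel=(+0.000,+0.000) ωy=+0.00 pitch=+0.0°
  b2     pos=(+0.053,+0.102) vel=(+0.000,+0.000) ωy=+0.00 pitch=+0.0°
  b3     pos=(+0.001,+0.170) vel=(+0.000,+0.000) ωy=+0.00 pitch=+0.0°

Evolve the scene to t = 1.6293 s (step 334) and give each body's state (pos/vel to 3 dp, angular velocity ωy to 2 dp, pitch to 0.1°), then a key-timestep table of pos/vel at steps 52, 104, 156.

State at t = 1.6293 s:
  b1     pos=(+0.000,+0.034) vel=(+0.000,+0.000) ωy=+0.00 pitch=+0.0°
  b2     pos=(+0.097,+0.044) vel=(+0.000,+0.000) ωy=+0.00 pitch=+90.0°
  b3     pos=(-0.125,+0.034) vel=(+0.000,+0.000) ωy=+0.00 pitch=+180.0°

Key-timestep trajectory:
   step    t(s)  b1.x    b1.z    b1.vx   b1.vz   b2.x    b2.z    b2.vx   b2.vz   b3.x    b3.z    b3.vx   b3.vz 
     52  0.2537   +0.000  +0.034  +0.000  +0.000   +0.053  +0.102  +0.000  +0.000   -0.015  +0.161  -0.134  -0.132
    104  0.5073   +0.000  +0.034  +0.000  +0.000   +0.055  +0.102  +0.020  -0.002   -0.074  +0.110  -0.319  -0.172
    156  0.7610   +0.000  +0.034  +0.000  +0.000   +0.070  +0.097  +0.119  -0.078   -0.125  +0.034  -0.001  +0.003


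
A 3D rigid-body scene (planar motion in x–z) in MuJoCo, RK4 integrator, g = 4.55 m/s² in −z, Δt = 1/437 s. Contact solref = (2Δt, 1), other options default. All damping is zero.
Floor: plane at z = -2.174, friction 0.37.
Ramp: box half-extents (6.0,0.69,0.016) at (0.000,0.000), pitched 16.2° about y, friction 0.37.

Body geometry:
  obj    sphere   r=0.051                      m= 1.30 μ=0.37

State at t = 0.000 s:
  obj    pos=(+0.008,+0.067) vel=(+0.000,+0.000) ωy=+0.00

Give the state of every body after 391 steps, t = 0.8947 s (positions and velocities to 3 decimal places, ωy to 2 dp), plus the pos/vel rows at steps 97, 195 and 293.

State at t = 0.8947 s:
  obj    pos=(+0.357,-0.034) vel=(+0.779,-0.226) ωy=+15.91

Key-timestep trajectory:
   step    t(s)  obj.x    obj.z    obj.vx   obj.vz 
     97  0.2220   +0.030  +0.061  +0.193  -0.056
    195  0.4462   +0.095  +0.042  +0.389  -0.113
    293  0.6705   +0.204  +0.011  +0.584  -0.170


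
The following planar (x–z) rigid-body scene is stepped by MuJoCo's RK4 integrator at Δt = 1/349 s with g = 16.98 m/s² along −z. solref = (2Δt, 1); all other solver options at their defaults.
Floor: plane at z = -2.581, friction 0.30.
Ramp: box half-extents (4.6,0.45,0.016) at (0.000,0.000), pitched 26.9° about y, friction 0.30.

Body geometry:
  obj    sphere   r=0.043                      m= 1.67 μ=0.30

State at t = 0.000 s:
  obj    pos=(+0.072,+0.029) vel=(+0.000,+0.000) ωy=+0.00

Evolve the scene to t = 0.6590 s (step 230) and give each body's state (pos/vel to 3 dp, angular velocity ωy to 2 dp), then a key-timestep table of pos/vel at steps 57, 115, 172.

State at t = 0.6590 s:
  obj    pos=(+1.135,-0.510) vel=(+3.225,-1.636) ωy=+84.09

Key-timestep trajectory:
   step    t(s)  obj.x    obj.z    obj.vx   obj.vz 
     57  0.1633   +0.138  -0.004  +0.799  -0.406
    115  0.3295   +0.338  -0.105  +1.613  -0.818
    172  0.4928   +0.667  -0.272  +2.412  -1.224


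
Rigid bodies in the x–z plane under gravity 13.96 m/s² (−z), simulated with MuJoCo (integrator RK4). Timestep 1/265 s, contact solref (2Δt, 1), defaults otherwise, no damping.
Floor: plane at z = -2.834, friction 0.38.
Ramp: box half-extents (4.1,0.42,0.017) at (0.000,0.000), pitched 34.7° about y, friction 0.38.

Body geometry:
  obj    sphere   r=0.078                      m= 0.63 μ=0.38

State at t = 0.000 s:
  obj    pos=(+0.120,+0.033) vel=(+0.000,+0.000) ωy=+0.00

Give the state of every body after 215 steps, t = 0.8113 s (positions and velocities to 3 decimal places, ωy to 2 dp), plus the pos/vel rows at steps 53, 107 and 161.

State at t = 0.8113 s:
  obj    pos=(+1.656,-1.031) vel=(+3.787,-2.622) ωy=+59.03

Key-timestep trajectory:
   step    t(s)  obj.x    obj.z    obj.vx   obj.vz 
     53  0.2000   +0.213  -0.032  +0.934  -0.646
    107  0.4038   +0.500  -0.231  +1.885  -1.305
    161  0.6075   +0.981  -0.564  +2.836  -1.963


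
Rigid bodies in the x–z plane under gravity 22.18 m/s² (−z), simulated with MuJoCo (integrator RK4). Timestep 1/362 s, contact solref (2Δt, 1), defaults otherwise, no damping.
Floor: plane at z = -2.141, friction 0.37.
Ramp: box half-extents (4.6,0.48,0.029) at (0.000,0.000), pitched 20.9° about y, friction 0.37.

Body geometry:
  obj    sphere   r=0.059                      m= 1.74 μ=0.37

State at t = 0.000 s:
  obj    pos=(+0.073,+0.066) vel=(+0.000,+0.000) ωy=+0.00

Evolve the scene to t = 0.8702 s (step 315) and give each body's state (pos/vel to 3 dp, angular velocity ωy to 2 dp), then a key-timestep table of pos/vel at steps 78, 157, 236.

State at t = 0.8702 s:
  obj    pos=(+2.072,-0.697) vel=(+4.594,-1.754) ωy=+83.35

Key-timestep trajectory:
   step    t(s)  obj.x    obj.z    obj.vx   obj.vz 
     78  0.2155   +0.196  +0.019  +1.138  -0.434
    157  0.4337   +0.570  -0.123  +2.290  -0.874
    236  0.6519   +1.195  -0.362  +3.442  -1.314


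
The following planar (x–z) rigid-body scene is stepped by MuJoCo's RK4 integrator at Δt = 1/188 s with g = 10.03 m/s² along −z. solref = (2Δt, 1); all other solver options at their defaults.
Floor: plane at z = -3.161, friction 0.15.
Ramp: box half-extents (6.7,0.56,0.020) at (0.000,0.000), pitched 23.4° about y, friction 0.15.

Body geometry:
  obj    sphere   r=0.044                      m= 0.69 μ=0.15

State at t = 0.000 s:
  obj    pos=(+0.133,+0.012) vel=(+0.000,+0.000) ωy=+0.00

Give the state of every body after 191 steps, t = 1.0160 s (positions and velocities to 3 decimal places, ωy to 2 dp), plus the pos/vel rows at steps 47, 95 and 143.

State at t = 1.0160 s:
  obj    pos=(+1.481,-0.571) vel=(+2.653,-1.148) ωy=+65.68

Key-timestep trajectory:
   step    t(s)  obj.x    obj.z    obj.vx   obj.vz 
     47  0.2500   +0.215  -0.023  +0.653  -0.283
     95  0.5053   +0.467  -0.132  +1.320  -0.571
    143  0.7606   +0.889  -0.315  +1.987  -0.860


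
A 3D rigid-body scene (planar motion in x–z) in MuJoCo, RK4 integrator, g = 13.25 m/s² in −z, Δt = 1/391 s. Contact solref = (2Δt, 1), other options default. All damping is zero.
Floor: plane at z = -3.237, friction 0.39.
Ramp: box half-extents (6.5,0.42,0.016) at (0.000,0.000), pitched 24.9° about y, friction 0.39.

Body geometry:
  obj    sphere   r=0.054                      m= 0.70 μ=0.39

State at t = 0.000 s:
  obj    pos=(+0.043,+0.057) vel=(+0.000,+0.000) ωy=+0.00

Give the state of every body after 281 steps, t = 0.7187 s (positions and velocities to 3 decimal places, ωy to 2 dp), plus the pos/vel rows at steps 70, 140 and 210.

State at t = 0.7187 s:
  obj    pos=(+0.977,-0.376) vel=(+2.598,-1.206) ωy=+53.03

Key-timestep trajectory:
   step    t(s)  obj.x    obj.z    obj.vx   obj.vz 
     70  0.1790   +0.101  +0.030  +0.647  -0.300
    140  0.3581   +0.275  -0.050  +1.294  -0.601
    210  0.5371   +0.564  -0.185  +1.941  -0.901


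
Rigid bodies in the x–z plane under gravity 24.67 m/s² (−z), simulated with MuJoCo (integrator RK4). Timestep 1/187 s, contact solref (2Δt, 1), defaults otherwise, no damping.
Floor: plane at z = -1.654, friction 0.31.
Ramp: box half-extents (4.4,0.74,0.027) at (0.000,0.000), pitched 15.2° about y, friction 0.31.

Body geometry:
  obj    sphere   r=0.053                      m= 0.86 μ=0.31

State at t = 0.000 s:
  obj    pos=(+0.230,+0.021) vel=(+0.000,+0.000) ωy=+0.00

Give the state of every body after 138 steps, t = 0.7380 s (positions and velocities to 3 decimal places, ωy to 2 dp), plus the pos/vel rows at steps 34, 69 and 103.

State at t = 0.7380 s:
  obj    pos=(+1.444,-0.309) vel=(+3.290,-0.894) ωy=+64.31

Key-timestep trajectory:
   step    t(s)  obj.x    obj.z    obj.vx   obj.vz 
     34  0.1818   +0.304  +0.000  +0.811  -0.220
     69  0.3690   +0.533  -0.062  +1.645  -0.447
    103  0.5508   +0.906  -0.163  +2.456  -0.667


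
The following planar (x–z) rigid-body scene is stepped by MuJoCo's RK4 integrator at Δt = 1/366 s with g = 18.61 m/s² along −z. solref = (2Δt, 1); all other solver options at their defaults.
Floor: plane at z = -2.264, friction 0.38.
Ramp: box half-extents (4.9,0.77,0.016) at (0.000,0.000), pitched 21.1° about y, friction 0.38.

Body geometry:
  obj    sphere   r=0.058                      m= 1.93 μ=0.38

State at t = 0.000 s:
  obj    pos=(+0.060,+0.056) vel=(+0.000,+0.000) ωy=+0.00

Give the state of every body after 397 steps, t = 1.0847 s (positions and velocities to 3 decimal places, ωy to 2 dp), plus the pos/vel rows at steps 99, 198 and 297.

State at t = 1.0847 s:
  obj    pos=(+2.687,-0.957) vel=(+4.843,-1.869) ωy=+89.49

Key-timestep trajectory:
   step    t(s)  obj.x    obj.z    obj.vx   obj.vz 
     99  0.2705   +0.223  -0.007  +1.208  -0.466
    198  0.5410   +0.713  -0.196  +2.415  -0.932
    297  0.8115   +1.530  -0.511  +3.623  -1.398


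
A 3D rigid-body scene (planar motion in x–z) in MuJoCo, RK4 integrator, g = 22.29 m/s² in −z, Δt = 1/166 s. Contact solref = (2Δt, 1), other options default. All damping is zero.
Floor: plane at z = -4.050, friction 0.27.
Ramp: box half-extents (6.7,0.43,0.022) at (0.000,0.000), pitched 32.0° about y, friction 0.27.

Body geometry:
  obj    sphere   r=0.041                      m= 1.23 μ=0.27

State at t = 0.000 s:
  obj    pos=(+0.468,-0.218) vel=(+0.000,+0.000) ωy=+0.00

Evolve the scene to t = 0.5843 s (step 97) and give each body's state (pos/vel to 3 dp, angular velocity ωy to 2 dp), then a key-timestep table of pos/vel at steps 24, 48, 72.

State at t = 0.5843 s:
  obj    pos=(+1.690,-0.982) vel=(+4.181,-2.613) ωy=+120.19

Key-timestep trajectory:
   step    t(s)  obj.x    obj.z    obj.vx   obj.vz 
     24  0.1446   +0.543  -0.265  +1.035  -0.647
     48  0.2892   +0.767  -0.405  +2.069  -1.293
     72  0.4337   +1.141  -0.639  +3.104  -1.939


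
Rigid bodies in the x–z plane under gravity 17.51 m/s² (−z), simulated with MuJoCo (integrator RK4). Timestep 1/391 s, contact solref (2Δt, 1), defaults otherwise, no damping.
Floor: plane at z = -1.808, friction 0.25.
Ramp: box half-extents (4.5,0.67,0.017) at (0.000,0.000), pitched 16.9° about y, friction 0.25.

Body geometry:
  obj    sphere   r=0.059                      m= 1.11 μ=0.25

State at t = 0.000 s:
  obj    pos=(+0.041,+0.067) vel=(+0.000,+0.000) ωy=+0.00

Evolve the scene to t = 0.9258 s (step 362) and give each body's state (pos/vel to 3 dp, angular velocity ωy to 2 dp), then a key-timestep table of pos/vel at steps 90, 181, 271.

State at t = 0.9258 s:
  obj    pos=(+1.532,-0.386) vel=(+3.221,-0.979) ωy=+57.05

Key-timestep trajectory:
   step    t(s)  obj.x    obj.z    obj.vx   obj.vz 
     90  0.2302   +0.133  +0.039  +0.801  -0.243
    181  0.4629   +0.414  -0.046  +1.611  -0.489
    271  0.6931   +0.877  -0.187  +2.411  -0.733


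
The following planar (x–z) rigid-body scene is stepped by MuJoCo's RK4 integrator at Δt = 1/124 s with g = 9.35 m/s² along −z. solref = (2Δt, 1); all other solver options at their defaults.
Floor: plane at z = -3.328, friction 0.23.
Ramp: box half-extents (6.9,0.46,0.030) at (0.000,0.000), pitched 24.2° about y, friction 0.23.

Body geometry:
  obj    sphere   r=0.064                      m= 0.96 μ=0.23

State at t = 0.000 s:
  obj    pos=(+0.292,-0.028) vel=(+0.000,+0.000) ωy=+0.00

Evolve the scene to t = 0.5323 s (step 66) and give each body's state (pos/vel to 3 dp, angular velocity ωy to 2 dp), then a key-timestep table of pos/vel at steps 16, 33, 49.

State at t = 0.5323 s:
  obj    pos=(+0.646,-0.187) vel=(+1.329,-0.597) ωy=+22.75

Key-timestep trajectory:
   step    t(s)  obj.x    obj.z    obj.vx   obj.vz 
     16  0.1290   +0.313  -0.038  +0.323  -0.145
     33  0.2661   +0.380  -0.068  +0.665  -0.299
     49  0.3952   +0.487  -0.116  +0.987  -0.444


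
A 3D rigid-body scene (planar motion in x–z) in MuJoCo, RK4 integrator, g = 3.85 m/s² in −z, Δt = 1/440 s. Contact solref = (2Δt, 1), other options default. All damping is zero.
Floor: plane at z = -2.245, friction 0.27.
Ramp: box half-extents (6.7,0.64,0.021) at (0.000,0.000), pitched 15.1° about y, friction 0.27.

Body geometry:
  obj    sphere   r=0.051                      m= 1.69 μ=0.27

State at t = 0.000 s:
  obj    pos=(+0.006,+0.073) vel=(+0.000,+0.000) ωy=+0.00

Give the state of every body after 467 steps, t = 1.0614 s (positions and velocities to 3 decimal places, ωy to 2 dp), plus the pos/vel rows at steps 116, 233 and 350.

State at t = 1.0614 s:
  obj    pos=(+0.396,-0.032) vel=(+0.734,-0.198) ωy=+14.91

Key-timestep trajectory:
   step    t(s)  obj.x    obj.z    obj.vx   obj.vz 
    116  0.2636   +0.030  +0.066  +0.182  -0.049
    233  0.5295   +0.103  +0.047  +0.366  -0.099
    350  0.7955   +0.225  +0.014  +0.550  -0.148


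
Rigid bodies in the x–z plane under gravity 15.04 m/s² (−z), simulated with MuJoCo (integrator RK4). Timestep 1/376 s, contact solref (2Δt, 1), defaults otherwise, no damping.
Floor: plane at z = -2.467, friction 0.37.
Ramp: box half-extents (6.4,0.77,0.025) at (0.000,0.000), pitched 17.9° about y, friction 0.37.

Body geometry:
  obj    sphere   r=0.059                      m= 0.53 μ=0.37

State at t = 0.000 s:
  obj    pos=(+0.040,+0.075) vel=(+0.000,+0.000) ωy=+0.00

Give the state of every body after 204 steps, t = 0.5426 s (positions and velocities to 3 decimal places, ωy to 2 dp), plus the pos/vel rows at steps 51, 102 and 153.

State at t = 0.5426 s:
  obj    pos=(+0.503,-0.074) vel=(+1.705,-0.551) ωy=+30.36

Key-timestep trajectory:
   step    t(s)  obj.x    obj.z    obj.vx   obj.vz 
     51  0.1356   +0.069  +0.066  +0.426  -0.138
    102  0.2713   +0.156  +0.038  +0.852  -0.275
    153  0.4069   +0.300  -0.009  +1.279  -0.413


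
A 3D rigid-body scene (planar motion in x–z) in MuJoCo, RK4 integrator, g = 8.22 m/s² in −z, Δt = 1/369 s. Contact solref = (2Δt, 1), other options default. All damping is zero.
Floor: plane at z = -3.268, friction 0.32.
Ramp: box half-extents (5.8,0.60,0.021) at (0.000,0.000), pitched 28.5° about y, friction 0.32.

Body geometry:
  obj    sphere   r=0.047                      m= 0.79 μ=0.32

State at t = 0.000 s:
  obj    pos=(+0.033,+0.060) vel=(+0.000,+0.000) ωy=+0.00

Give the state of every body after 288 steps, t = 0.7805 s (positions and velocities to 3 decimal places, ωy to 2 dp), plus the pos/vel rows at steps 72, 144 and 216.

State at t = 0.7805 s:
  obj    pos=(+0.783,-0.348) vel=(+1.922,-1.043) ωy=+46.52

Key-timestep trajectory:
   step    t(s)  obj.x    obj.z    obj.vx   obj.vz 
     72  0.1951   +0.080  +0.034  +0.480  -0.261
    144  0.3902   +0.220  -0.042  +0.961  -0.522
    216  0.5854   +0.455  -0.170  +1.441  -0.783


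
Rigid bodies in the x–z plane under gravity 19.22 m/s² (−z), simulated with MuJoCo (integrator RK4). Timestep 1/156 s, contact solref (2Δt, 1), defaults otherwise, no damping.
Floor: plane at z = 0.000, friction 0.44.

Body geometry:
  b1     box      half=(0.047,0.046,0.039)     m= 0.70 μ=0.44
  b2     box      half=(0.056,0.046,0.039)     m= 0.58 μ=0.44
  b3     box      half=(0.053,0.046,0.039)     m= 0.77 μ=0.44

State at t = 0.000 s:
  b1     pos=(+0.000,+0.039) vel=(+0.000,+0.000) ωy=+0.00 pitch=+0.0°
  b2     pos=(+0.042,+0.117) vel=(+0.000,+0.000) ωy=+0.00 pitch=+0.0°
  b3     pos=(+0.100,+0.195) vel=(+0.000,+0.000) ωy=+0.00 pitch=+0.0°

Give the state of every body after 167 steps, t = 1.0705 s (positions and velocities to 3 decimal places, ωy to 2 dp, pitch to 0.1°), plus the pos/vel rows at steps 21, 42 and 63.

State at t = 1.0705 s:
  b1     pos=(+0.000,+0.039) vel=(+0.000,+0.000) ωy=+0.00 pitch=+0.0°
  b2     pos=(+0.100,+0.056) vel=(+0.000,+0.000) ωy=+0.00 pitch=+90.0°
  b3     pos=(+0.326,+0.039) vel=(+0.000,+0.000) ωy=+0.00 pitch=+180.0°

Key-timestep trajectory:
   step    t(s)  b1.x    b1.z    b1.vx   b1.vz   b2.x    b2.z    b2.vx   b2.vz   b3.x    b3.z    b3.vx   b3.vz 
     21  0.1346   +0.000  +0.039  -0.001  +0.000   +0.061  +0.114  +0.328  -0.130   +0.151  +0.153  +0.704  -0.940
     42  0.2692   +0.000  +0.039  +0.000  +0.000   +0.103  +0.055  -0.129  +0.035   +0.247  +0.063  +0.418  +0.160
     63  0.4038   +0.000  +0.039  +0.000  +0.000   +0.100  +0.056  +0.000  +0.000   +0.301  +0.056  +0.545  -0.351


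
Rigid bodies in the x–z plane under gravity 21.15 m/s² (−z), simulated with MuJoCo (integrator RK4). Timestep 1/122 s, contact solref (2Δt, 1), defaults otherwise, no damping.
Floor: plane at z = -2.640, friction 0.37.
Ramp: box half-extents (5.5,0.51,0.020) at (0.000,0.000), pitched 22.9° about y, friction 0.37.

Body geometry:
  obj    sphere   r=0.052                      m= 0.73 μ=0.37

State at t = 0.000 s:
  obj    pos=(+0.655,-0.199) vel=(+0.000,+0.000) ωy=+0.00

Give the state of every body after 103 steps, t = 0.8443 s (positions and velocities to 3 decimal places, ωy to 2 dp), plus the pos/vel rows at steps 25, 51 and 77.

State at t = 0.8443 s:
  obj    pos=(+2.585,-1.014) vel=(+4.571,-1.931) ωy=+95.43

Key-timestep trajectory:
   step    t(s)  obj.x    obj.z    obj.vx   obj.vz 
     25  0.2049   +0.769  -0.247  +1.110  -0.469
     51  0.4180   +1.128  -0.399  +2.264  -0.956
     77  0.6311   +1.734  -0.654  +3.417  -1.444


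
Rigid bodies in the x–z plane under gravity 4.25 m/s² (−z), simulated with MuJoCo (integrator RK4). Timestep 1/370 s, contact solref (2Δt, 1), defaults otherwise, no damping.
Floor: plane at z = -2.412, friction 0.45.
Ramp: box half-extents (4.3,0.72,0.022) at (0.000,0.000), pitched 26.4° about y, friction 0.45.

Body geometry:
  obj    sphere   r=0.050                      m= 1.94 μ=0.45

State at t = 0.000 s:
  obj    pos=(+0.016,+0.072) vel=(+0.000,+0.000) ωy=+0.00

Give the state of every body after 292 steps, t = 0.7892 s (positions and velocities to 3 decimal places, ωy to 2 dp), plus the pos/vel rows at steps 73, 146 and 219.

State at t = 0.7892 s:
  obj    pos=(+0.393,-0.115) vel=(+0.954,-0.474) ωy=+21.30

Key-timestep trajectory:
   step    t(s)  obj.x    obj.z    obj.vx   obj.vz 
     73  0.1973   +0.040  +0.061  +0.239  -0.118
    146  0.3946   +0.110  +0.026  +0.477  -0.237
    219  0.5919   +0.228  -0.033  +0.716  -0.355


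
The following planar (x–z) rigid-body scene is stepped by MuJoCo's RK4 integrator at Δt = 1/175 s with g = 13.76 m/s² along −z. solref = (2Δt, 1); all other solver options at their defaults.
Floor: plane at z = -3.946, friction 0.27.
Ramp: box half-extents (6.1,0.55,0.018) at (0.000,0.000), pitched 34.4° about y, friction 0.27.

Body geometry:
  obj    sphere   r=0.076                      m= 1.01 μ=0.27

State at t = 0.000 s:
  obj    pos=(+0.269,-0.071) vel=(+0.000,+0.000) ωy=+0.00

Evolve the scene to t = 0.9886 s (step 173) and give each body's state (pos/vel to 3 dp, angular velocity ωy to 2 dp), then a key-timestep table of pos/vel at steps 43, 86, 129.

State at t = 0.9886 s:
  obj    pos=(+2.509,-1.604) vel=(+4.530,-3.102) ωy=+72.21

Key-timestep trajectory:
   step    t(s)  obj.x    obj.z    obj.vx   obj.vz 
     43  0.2457   +0.408  -0.165  +1.126  -0.771
     86  0.4914   +0.823  -0.449  +2.252  -1.542
    129  0.7371   +1.514  -0.923  +3.378  -2.313


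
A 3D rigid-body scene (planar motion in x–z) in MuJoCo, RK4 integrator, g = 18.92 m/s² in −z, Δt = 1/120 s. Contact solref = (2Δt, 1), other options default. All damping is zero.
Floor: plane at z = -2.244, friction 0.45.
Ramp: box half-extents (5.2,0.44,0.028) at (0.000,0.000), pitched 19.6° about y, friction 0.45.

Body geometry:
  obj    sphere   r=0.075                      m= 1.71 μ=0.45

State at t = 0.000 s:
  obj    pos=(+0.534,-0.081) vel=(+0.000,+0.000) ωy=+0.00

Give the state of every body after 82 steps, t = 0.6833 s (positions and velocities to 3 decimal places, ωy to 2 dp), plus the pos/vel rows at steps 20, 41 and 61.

State at t = 0.6833 s:
  obj    pos=(+1.531,-0.436) vel=(+2.918,-1.039) ωy=+41.29

Key-timestep trajectory:
   step    t(s)  obj.x    obj.z    obj.vx   obj.vz 
     20  0.1667   +0.593  -0.102  +0.712  -0.254
     41  0.3417   +0.783  -0.170  +1.459  -0.520
     61  0.5083   +1.086  -0.277  +2.171  -0.773


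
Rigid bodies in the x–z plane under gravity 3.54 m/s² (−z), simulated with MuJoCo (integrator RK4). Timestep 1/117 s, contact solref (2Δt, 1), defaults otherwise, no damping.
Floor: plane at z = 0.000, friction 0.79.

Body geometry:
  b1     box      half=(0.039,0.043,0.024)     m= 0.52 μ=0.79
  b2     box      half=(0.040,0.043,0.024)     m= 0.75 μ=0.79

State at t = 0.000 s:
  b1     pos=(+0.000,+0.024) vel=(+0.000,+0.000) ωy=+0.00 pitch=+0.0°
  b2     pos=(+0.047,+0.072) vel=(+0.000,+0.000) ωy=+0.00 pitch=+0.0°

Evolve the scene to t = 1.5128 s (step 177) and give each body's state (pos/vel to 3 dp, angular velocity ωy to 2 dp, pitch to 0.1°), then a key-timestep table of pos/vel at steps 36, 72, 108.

State at t = 1.5128 s:
  b1     pos=(+0.000,+0.024) vel=(+0.000,+0.000) ωy=+0.00 pitch=+0.0°
  b2     pos=(+0.084,+0.040) vel=(+0.000,+0.000) ωy=+0.00 pitch=+90.0°

Key-timestep trajectory:
   step    t(s)  b1.x    b1.z    b1.vx   b1.vz   b2.x    b2.z    b2.vx   b2.vz 
     36  0.3077   +0.000  +0.024  +0.000  +0.000   +0.071  +0.043  +0.212  -0.020
     72  0.6154   +0.000  +0.024  +0.000  +0.000   +0.099  +0.046  -0.011  -0.002
    108  0.9231   +0.000  +0.024  +0.000  +0.000   +0.080  +0.042  +0.015  -0.005


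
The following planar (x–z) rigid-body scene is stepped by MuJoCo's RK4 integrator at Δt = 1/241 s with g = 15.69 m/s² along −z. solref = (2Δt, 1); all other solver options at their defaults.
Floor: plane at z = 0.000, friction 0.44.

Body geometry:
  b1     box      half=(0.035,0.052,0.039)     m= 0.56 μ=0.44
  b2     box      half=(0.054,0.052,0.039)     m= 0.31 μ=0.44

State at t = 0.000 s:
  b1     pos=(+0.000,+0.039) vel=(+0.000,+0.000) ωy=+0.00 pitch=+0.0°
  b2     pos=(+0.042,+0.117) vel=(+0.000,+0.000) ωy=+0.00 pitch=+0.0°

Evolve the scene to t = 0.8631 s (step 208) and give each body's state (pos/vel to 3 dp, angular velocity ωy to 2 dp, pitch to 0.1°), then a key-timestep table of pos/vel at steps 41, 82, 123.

State at t = 0.8631 s:
  b1     pos=(+0.000,+0.039) vel=(+0.000,+0.000) ωy=+0.00 pitch=+0.0°
  b2     pos=(+0.091,+0.054) vel=(+0.000,+0.000) ωy=+0.00 pitch=+90.0°

Key-timestep trajectory:
   step    t(s)  b1.x    b1.z    b1.vx   b1.vz   b2.x    b2.z    b2.vx   b2.vz 
     41  0.1701   +0.000  +0.039  +0.000  +0.000   +0.069  +0.099  +0.330  -0.486
     82  0.3402   +0.000  +0.039  +0.000  +0.000   +0.121  +0.065  +0.085  +0.019
    123  0.5104   +0.000  +0.039  +0.000  +0.000   +0.104  +0.060  -0.342  -0.160


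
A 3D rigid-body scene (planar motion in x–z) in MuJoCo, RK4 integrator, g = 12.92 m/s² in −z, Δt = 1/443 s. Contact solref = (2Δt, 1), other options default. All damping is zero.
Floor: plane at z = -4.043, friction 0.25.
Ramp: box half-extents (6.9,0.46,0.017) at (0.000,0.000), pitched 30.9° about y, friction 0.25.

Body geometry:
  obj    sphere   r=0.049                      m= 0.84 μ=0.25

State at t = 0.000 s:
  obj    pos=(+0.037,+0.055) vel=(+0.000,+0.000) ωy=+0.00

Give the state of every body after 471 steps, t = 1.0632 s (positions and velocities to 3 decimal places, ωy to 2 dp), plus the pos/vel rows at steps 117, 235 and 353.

State at t = 1.0632 s:
  obj    pos=(+2.336,-1.321) vel=(+4.324,-2.588) ωy=+102.82

Key-timestep trajectory:
   step    t(s)  obj.x    obj.z    obj.vx   obj.vz 
    117  0.2641   +0.179  -0.030  +1.074  -0.643
    235  0.5305   +0.609  -0.288  +2.157  -1.291
    353  0.7968   +1.328  -0.718  +3.241  -1.939


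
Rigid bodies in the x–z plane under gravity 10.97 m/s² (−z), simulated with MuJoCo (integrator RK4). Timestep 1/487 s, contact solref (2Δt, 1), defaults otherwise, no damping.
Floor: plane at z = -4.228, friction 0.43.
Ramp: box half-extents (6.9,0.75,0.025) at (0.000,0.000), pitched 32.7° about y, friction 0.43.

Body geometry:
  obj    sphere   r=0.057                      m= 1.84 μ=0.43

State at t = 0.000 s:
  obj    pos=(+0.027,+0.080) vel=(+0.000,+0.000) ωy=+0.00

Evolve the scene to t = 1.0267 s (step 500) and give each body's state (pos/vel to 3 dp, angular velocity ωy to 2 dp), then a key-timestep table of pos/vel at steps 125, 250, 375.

State at t = 1.0267 s:
  obj    pos=(+1.905,-1.125) vel=(+3.657,-2.348) ωy=+76.24

Key-timestep trajectory:
   step    t(s)  obj.x    obj.z    obj.vx   obj.vz 
    125  0.2567   +0.144  +0.005  +0.914  -0.587
    250  0.5133   +0.496  -0.221  +1.829  -1.174
    375  0.7700   +1.083  -0.598  +2.743  -1.761


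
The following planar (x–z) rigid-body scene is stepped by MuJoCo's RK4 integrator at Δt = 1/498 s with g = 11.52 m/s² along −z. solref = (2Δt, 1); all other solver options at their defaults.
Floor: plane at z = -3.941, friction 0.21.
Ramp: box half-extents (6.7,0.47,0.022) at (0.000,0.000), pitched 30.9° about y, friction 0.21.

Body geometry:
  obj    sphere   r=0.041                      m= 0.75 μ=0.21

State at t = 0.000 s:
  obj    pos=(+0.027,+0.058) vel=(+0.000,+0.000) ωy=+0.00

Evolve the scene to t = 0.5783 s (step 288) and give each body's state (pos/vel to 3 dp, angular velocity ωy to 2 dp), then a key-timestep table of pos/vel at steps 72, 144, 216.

State at t = 0.5783 s:
  obj    pos=(+0.633,-0.306) vel=(+2.097,-1.255) ωy=+59.59

Key-timestep trajectory:
   step    t(s)  obj.x    obj.z    obj.vx   obj.vz 
     72  0.1446   +0.065  +0.035  +0.524  -0.314
    144  0.2892   +0.178  -0.033  +1.049  -0.628
    216  0.4337   +0.368  -0.147  +1.573  -0.941
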